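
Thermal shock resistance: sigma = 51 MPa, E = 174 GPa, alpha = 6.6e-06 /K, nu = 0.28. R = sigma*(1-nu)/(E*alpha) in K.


R = 51*(1-0.28)/(174*1000*6.6e-06) = 32 K

32


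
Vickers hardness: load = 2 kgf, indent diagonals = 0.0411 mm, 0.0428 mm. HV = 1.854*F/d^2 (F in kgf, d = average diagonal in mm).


d_avg = (0.0411+0.0428)/2 = 0.04195 mm
HV = 1.854*2/0.04195^2 = 2107

2107


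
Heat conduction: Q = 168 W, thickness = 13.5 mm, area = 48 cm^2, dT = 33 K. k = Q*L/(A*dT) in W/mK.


k = 168*13.5/1000/(48/10000*33) = 14.32 W/mK

14.32


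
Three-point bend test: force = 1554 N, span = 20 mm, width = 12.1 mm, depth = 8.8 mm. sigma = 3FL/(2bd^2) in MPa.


sigma = 3*1554*20/(2*12.1*8.8^2) = 49.8 MPa

49.8


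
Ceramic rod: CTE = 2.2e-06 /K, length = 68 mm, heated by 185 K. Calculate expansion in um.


dL = 2.2e-06 * 68 * 185 * 1000 = 27.676 um

27.676


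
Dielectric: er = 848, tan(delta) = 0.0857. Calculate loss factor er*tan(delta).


Loss = 848 * 0.0857 = 72.674

72.674


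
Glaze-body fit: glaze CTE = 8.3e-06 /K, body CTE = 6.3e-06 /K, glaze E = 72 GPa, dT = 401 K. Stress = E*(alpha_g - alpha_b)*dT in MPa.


Stress = 72*1000*(8.3e-06 - 6.3e-06)*401 = 57.7 MPa

57.7


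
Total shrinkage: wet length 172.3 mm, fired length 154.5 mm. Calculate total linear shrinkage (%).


TS = (172.3 - 154.5) / 172.3 * 100 = 10.33%

10.33


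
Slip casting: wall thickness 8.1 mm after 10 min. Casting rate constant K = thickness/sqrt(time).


K = 8.1 / sqrt(10) = 8.1 / 3.1623 = 2.561 mm/min^0.5

2.561


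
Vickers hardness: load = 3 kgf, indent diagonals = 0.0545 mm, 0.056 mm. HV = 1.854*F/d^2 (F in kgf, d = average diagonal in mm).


d_avg = (0.0545+0.056)/2 = 0.05525 mm
HV = 1.854*3/0.05525^2 = 1822

1822


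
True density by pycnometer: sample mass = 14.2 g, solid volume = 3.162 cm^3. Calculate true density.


TD = 14.2 / 3.162 = 4.491 g/cm^3

4.491


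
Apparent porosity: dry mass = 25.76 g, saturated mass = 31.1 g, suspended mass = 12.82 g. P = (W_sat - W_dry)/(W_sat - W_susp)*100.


P = (31.1 - 25.76) / (31.1 - 12.82) * 100 = 5.34 / 18.28 * 100 = 29.2%

29.2


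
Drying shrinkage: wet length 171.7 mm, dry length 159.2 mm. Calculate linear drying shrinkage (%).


DS = (171.7 - 159.2) / 171.7 * 100 = 7.28%

7.28


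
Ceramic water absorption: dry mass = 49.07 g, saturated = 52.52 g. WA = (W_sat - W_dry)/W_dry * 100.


WA = (52.52 - 49.07) / 49.07 * 100 = 7.03%

7.03


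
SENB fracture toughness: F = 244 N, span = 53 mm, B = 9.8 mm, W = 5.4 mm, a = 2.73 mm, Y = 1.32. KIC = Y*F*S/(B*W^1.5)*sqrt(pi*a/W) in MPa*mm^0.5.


KIC = 1.32*244*53/(9.8*5.4^1.5)*sqrt(pi*2.73/5.4) = 174.94

174.94


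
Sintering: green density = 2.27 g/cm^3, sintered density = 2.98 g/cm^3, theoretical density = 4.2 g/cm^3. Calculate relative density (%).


Relative = 2.98 / 4.2 * 100 = 71.0%

71.0


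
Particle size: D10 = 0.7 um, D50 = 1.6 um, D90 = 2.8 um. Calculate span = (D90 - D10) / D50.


Span = (2.8 - 0.7) / 1.6 = 2.1 / 1.6 = 1.313

1.313


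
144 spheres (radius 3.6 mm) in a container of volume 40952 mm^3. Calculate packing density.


V_sphere = 4/3*pi*3.6^3 = 195.4322 mm^3
Total V = 144*195.4322 = 28142.2368 mm^3
PD = 28142.2368 / 40952 = 0.687

0.687


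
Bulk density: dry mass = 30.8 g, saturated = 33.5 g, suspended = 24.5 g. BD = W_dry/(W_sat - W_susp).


BD = 30.8 / (33.5 - 24.5) = 30.8 / 9.0 = 3.422 g/cm^3

3.422


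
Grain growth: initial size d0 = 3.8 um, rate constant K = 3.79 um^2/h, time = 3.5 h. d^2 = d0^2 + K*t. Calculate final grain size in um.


d^2 = 3.8^2 + 3.79*3.5 = 27.705
d = sqrt(27.705) = 5.26 um

5.26


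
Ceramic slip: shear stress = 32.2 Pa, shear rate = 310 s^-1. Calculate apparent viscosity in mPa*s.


eta = tau/gamma * 1000 = 32.2/310 * 1000 = 103.9 mPa*s

103.9


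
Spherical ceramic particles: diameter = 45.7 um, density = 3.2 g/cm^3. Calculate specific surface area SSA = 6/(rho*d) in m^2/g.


SSA = 6 / (3.2 * 45.7) = 0.041 m^2/g

0.041


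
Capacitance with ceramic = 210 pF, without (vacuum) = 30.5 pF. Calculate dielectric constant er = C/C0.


er = 210 / 30.5 = 6.89

6.89


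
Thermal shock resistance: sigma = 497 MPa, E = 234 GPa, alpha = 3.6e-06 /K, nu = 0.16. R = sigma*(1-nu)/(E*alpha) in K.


R = 497*(1-0.16)/(234*1000*3.6e-06) = 496 K

496


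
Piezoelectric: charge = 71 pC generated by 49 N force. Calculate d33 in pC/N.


d33 = 71 / 49 = 1.4 pC/N

1.4


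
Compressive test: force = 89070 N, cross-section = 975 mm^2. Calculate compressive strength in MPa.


CS = 89070 / 975 = 91.4 MPa

91.4


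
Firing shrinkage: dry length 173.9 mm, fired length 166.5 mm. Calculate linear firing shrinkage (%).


FS = (173.9 - 166.5) / 173.9 * 100 = 4.26%

4.26


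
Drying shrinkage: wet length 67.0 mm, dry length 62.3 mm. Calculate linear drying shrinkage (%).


DS = (67.0 - 62.3) / 67.0 * 100 = 7.01%

7.01


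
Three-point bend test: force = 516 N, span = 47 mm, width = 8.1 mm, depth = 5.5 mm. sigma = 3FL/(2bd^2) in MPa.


sigma = 3*516*47/(2*8.1*5.5^2) = 148.5 MPa

148.5


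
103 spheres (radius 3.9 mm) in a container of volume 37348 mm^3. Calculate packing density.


V_sphere = 4/3*pi*3.9^3 = 248.4748 mm^3
Total V = 103*248.4748 = 25592.9044 mm^3
PD = 25592.9044 / 37348 = 0.685

0.685


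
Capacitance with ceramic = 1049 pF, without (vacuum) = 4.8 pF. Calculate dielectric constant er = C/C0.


er = 1049 / 4.8 = 218.54

218.54


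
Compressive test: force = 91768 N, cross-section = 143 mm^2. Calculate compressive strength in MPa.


CS = 91768 / 143 = 641.7 MPa

641.7


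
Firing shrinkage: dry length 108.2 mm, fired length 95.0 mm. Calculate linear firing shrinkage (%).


FS = (108.2 - 95.0) / 108.2 * 100 = 12.2%

12.2


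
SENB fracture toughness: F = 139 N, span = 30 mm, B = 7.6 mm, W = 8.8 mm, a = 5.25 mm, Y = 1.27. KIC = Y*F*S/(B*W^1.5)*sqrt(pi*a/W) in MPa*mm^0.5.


KIC = 1.27*139*30/(7.6*8.8^1.5)*sqrt(pi*5.25/8.8) = 36.54

36.54


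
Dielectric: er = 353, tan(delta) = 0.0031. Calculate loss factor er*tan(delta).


Loss = 353 * 0.0031 = 1.094

1.094


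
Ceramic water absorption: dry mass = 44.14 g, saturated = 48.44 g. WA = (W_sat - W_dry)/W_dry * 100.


WA = (48.44 - 44.14) / 44.14 * 100 = 9.74%

9.74


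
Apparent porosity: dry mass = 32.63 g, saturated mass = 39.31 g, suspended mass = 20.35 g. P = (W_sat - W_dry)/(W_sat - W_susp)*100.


P = (39.31 - 32.63) / (39.31 - 20.35) * 100 = 6.68 / 18.96 * 100 = 35.2%

35.2


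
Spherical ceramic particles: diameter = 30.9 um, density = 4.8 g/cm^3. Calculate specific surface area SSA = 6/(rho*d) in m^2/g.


SSA = 6 / (4.8 * 30.9) = 0.04 m^2/g

0.04


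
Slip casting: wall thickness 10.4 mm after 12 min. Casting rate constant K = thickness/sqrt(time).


K = 10.4 / sqrt(12) = 10.4 / 3.4641 = 3.002 mm/min^0.5

3.002


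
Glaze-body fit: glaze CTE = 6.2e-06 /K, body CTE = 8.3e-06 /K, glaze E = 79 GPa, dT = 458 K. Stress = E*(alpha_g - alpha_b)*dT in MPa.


Stress = 79*1000*(6.2e-06 - 8.3e-06)*458 = -76.0 MPa

-76.0


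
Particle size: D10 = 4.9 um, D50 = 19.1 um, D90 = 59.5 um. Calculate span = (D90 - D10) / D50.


Span = (59.5 - 4.9) / 19.1 = 54.6 / 19.1 = 2.859

2.859


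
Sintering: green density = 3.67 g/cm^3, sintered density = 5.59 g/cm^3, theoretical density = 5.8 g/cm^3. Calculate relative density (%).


Relative = 5.59 / 5.8 * 100 = 96.4%

96.4


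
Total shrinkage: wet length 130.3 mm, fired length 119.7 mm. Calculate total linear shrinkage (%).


TS = (130.3 - 119.7) / 130.3 * 100 = 8.14%

8.14


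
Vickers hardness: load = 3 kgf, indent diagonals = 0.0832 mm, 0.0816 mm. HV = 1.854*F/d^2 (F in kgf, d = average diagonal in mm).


d_avg = (0.0832+0.0816)/2 = 0.0824 mm
HV = 1.854*3/0.0824^2 = 819

819


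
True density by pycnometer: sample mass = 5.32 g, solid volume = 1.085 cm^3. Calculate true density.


TD = 5.32 / 1.085 = 4.903 g/cm^3

4.903


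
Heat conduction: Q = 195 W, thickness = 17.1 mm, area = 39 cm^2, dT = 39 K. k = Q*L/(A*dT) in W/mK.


k = 195*17.1/1000/(39/10000*39) = 21.92 W/mK

21.92


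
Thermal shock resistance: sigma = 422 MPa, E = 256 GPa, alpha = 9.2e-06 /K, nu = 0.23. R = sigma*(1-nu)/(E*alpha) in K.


R = 422*(1-0.23)/(256*1000*9.2e-06) = 138 K

138


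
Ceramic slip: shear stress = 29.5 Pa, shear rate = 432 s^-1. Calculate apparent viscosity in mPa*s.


eta = tau/gamma * 1000 = 29.5/432 * 1000 = 68.3 mPa*s

68.3


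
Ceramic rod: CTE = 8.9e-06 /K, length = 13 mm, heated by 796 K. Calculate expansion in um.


dL = 8.9e-06 * 13 * 796 * 1000 = 92.097 um

92.097


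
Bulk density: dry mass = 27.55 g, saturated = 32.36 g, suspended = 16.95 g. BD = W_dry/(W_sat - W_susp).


BD = 27.55 / (32.36 - 16.95) = 27.55 / 15.41 = 1.788 g/cm^3

1.788


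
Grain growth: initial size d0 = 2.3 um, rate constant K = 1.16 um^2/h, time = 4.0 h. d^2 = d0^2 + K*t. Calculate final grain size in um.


d^2 = 2.3^2 + 1.16*4.0 = 9.93
d = sqrt(9.93) = 3.15 um

3.15


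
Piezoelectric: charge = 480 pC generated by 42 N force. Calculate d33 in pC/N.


d33 = 480 / 42 = 11.4 pC/N

11.4


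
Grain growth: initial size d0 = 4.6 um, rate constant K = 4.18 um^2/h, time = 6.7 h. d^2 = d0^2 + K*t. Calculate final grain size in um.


d^2 = 4.6^2 + 4.18*6.7 = 49.166
d = sqrt(49.166) = 7.01 um

7.01


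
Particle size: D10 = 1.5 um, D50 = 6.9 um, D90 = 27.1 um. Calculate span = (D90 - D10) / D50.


Span = (27.1 - 1.5) / 6.9 = 25.6 / 6.9 = 3.71

3.71


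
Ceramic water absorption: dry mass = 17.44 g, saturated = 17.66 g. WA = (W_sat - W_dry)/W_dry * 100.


WA = (17.66 - 17.44) / 17.44 * 100 = 1.26%

1.26


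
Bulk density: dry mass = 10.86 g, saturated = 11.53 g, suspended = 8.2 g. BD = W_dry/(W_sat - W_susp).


BD = 10.86 / (11.53 - 8.2) = 10.86 / 3.33 = 3.261 g/cm^3

3.261


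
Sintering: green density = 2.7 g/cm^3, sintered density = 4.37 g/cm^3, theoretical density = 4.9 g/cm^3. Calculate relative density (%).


Relative = 4.37 / 4.9 * 100 = 89.2%

89.2


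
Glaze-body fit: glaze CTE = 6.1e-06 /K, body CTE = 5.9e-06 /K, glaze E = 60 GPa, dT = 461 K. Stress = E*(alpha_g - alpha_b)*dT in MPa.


Stress = 60*1000*(6.1e-06 - 5.9e-06)*461 = 5.5 MPa

5.5


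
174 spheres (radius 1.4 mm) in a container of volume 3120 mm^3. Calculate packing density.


V_sphere = 4/3*pi*1.4^3 = 11.494 mm^3
Total V = 174*11.494 = 1999.956 mm^3
PD = 1999.956 / 3120 = 0.641

0.641


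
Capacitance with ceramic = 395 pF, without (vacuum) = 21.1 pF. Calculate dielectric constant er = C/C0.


er = 395 / 21.1 = 18.72

18.72


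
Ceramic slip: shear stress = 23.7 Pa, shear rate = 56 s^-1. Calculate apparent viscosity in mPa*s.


eta = tau/gamma * 1000 = 23.7/56 * 1000 = 423.2 mPa*s

423.2


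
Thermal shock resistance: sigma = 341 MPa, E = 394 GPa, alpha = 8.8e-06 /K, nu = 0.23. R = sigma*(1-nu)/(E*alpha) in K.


R = 341*(1-0.23)/(394*1000*8.8e-06) = 76 K

76


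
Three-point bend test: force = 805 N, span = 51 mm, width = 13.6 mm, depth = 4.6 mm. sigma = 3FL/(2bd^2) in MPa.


sigma = 3*805*51/(2*13.6*4.6^2) = 214.0 MPa

214.0


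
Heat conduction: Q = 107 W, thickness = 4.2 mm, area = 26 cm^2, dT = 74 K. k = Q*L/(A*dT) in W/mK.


k = 107*4.2/1000/(26/10000*74) = 2.34 W/mK

2.34


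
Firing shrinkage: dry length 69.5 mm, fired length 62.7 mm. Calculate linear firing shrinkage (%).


FS = (69.5 - 62.7) / 69.5 * 100 = 9.78%

9.78


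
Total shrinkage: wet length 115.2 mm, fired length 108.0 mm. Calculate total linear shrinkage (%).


TS = (115.2 - 108.0) / 115.2 * 100 = 6.25%

6.25


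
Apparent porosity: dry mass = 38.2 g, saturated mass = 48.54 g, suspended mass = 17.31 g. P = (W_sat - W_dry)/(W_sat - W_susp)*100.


P = (48.54 - 38.2) / (48.54 - 17.31) * 100 = 10.34 / 31.23 * 100 = 33.1%

33.1


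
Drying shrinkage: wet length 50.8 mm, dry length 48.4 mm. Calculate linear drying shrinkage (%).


DS = (50.8 - 48.4) / 50.8 * 100 = 4.72%

4.72


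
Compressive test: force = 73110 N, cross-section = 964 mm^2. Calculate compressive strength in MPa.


CS = 73110 / 964 = 75.8 MPa

75.8


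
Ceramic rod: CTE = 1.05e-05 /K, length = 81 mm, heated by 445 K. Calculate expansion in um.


dL = 1.05e-05 * 81 * 445 * 1000 = 378.473 um

378.473


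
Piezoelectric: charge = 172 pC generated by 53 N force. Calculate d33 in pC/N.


d33 = 172 / 53 = 3.2 pC/N

3.2


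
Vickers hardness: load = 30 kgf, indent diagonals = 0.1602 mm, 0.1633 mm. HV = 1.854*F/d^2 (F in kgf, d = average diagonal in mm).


d_avg = (0.1602+0.1633)/2 = 0.16175 mm
HV = 1.854*30/0.16175^2 = 2126

2126


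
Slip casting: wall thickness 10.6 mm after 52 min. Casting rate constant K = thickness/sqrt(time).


K = 10.6 / sqrt(52) = 10.6 / 7.2111 = 1.47 mm/min^0.5

1.47


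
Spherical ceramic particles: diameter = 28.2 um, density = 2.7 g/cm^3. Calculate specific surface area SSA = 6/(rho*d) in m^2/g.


SSA = 6 / (2.7 * 28.2) = 0.079 m^2/g

0.079


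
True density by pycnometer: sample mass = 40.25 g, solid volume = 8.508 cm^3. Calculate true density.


TD = 40.25 / 8.508 = 4.731 g/cm^3

4.731


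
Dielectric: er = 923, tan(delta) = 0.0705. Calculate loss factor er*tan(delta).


Loss = 923 * 0.0705 = 65.072

65.072


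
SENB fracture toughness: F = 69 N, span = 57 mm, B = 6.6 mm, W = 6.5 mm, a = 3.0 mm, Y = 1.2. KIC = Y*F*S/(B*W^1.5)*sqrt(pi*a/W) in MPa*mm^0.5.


KIC = 1.2*69*57/(6.6*6.5^1.5)*sqrt(pi*3.0/6.5) = 51.96

51.96


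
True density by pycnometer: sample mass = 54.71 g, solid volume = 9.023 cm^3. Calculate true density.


TD = 54.71 / 9.023 = 6.063 g/cm^3

6.063


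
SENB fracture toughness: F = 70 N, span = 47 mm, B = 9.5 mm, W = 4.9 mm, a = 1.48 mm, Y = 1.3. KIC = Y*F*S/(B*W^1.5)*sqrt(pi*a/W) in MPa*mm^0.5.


KIC = 1.3*70*47/(9.5*4.9^1.5)*sqrt(pi*1.48/4.9) = 40.43

40.43


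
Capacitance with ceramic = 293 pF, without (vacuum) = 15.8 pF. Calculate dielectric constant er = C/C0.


er = 293 / 15.8 = 18.54

18.54


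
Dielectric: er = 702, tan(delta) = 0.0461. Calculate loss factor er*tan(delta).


Loss = 702 * 0.0461 = 32.362

32.362


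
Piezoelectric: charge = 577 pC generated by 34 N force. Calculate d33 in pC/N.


d33 = 577 / 34 = 17.0 pC/N

17.0


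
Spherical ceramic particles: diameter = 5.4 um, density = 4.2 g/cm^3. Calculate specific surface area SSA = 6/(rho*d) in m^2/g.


SSA = 6 / (4.2 * 5.4) = 0.265 m^2/g

0.265


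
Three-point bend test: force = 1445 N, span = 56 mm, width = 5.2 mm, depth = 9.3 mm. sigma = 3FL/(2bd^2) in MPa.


sigma = 3*1445*56/(2*5.2*9.3^2) = 269.9 MPa

269.9


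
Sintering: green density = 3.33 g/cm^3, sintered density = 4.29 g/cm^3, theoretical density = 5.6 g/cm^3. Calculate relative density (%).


Relative = 4.29 / 5.6 * 100 = 76.6%

76.6


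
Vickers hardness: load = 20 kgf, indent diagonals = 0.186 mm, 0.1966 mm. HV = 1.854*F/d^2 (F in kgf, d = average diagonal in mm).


d_avg = (0.186+0.1966)/2 = 0.1913 mm
HV = 1.854*20/0.1913^2 = 1013

1013


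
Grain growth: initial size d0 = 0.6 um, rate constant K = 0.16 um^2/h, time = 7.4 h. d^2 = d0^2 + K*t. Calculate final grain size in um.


d^2 = 0.6^2 + 0.16*7.4 = 1.544
d = sqrt(1.544) = 1.24 um

1.24


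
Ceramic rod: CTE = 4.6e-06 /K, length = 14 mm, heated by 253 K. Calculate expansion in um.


dL = 4.6e-06 * 14 * 253 * 1000 = 16.293 um

16.293


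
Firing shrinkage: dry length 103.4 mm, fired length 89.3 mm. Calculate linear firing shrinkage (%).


FS = (103.4 - 89.3) / 103.4 * 100 = 13.64%

13.64


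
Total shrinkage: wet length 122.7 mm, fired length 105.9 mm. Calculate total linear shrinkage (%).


TS = (122.7 - 105.9) / 122.7 * 100 = 13.69%

13.69


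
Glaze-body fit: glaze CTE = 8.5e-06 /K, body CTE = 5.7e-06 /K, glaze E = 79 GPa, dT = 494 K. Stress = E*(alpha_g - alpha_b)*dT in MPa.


Stress = 79*1000*(8.5e-06 - 5.7e-06)*494 = 109.3 MPa

109.3


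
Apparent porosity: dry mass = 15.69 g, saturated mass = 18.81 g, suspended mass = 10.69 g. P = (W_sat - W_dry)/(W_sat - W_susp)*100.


P = (18.81 - 15.69) / (18.81 - 10.69) * 100 = 3.12 / 8.12 * 100 = 38.4%

38.4


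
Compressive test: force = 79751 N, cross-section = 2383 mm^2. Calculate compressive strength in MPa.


CS = 79751 / 2383 = 33.5 MPa

33.5


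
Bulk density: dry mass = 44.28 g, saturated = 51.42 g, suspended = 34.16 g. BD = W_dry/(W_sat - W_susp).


BD = 44.28 / (51.42 - 34.16) = 44.28 / 17.26 = 2.565 g/cm^3

2.565


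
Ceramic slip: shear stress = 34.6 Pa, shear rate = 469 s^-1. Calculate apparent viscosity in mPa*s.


eta = tau/gamma * 1000 = 34.6/469 * 1000 = 73.8 mPa*s

73.8


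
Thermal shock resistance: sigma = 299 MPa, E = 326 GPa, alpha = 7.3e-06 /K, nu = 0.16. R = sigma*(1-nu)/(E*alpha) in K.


R = 299*(1-0.16)/(326*1000*7.3e-06) = 106 K

106


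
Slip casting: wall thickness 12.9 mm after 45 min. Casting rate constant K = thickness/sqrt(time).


K = 12.9 / sqrt(45) = 12.9 / 6.7082 = 1.923 mm/min^0.5

1.923


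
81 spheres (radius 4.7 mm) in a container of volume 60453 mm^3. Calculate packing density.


V_sphere = 4/3*pi*4.7^3 = 434.8928 mm^3
Total V = 81*434.8928 = 35226.3168 mm^3
PD = 35226.3168 / 60453 = 0.583

0.583


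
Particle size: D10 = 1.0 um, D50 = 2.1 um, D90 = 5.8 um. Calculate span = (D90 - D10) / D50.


Span = (5.8 - 1.0) / 2.1 = 4.8 / 2.1 = 2.286

2.286


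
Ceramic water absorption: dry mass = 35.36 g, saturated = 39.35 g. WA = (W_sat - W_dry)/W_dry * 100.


WA = (39.35 - 35.36) / 35.36 * 100 = 11.28%

11.28


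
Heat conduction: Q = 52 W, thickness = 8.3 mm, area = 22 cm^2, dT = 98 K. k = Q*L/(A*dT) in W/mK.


k = 52*8.3/1000/(22/10000*98) = 2.0 W/mK

2.0


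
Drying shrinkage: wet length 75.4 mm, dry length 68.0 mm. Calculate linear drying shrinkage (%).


DS = (75.4 - 68.0) / 75.4 * 100 = 9.81%

9.81


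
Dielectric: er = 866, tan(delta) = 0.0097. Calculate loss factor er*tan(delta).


Loss = 866 * 0.0097 = 8.4

8.4


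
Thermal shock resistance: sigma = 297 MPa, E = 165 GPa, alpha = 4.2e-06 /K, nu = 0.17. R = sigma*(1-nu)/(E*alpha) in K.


R = 297*(1-0.17)/(165*1000*4.2e-06) = 356 K

356


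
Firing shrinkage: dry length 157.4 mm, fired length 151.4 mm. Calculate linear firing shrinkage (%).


FS = (157.4 - 151.4) / 157.4 * 100 = 3.81%

3.81


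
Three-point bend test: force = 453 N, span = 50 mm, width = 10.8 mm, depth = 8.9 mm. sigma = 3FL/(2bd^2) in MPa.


sigma = 3*453*50/(2*10.8*8.9^2) = 39.7 MPa

39.7


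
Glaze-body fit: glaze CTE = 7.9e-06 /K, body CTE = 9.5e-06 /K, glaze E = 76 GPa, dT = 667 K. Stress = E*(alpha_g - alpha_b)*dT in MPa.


Stress = 76*1000*(7.9e-06 - 9.5e-06)*667 = -81.1 MPa

-81.1


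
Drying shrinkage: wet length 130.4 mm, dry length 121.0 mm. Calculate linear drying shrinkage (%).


DS = (130.4 - 121.0) / 130.4 * 100 = 7.21%

7.21


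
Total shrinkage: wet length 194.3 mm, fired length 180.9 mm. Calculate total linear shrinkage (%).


TS = (194.3 - 180.9) / 194.3 * 100 = 6.9%

6.9


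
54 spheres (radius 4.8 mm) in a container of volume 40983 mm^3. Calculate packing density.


V_sphere = 4/3*pi*4.8^3 = 463.2467 mm^3
Total V = 54*463.2467 = 25015.3218 mm^3
PD = 25015.3218 / 40983 = 0.61

0.61


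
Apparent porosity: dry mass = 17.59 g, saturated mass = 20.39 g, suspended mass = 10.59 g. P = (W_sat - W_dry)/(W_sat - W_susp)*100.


P = (20.39 - 17.59) / (20.39 - 10.59) * 100 = 2.8 / 9.8 * 100 = 28.6%

28.6


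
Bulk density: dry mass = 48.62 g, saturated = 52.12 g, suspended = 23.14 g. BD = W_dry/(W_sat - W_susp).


BD = 48.62 / (52.12 - 23.14) = 48.62 / 28.98 = 1.678 g/cm^3

1.678


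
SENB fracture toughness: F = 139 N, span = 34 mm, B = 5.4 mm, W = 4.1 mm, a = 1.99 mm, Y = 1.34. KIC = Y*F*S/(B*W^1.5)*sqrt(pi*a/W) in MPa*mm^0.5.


KIC = 1.34*139*34/(5.4*4.1^1.5)*sqrt(pi*1.99/4.1) = 174.44

174.44


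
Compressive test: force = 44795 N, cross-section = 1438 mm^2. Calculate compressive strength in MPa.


CS = 44795 / 1438 = 31.2 MPa

31.2


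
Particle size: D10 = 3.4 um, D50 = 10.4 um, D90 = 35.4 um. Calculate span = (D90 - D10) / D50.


Span = (35.4 - 3.4) / 10.4 = 32.0 / 10.4 = 3.077

3.077


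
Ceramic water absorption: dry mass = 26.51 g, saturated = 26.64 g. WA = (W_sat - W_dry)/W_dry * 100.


WA = (26.64 - 26.51) / 26.51 * 100 = 0.49%

0.49


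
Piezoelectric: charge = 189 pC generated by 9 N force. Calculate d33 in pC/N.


d33 = 189 / 9 = 21.0 pC/N

21.0


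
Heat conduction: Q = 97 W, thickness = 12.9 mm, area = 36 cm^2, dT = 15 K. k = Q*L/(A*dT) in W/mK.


k = 97*12.9/1000/(36/10000*15) = 23.17 W/mK

23.17


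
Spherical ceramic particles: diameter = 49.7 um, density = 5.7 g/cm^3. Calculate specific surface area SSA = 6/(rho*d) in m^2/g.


SSA = 6 / (5.7 * 49.7) = 0.021 m^2/g

0.021


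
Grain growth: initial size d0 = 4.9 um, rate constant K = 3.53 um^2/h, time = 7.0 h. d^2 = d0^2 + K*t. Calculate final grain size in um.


d^2 = 4.9^2 + 3.53*7.0 = 48.72
d = sqrt(48.72) = 6.98 um

6.98


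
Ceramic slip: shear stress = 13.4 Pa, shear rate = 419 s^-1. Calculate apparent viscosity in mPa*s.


eta = tau/gamma * 1000 = 13.4/419 * 1000 = 32.0 mPa*s

32.0


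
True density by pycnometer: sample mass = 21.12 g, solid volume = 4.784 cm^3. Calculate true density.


TD = 21.12 / 4.784 = 4.415 g/cm^3

4.415


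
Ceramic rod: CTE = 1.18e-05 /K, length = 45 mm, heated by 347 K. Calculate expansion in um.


dL = 1.18e-05 * 45 * 347 * 1000 = 184.257 um

184.257


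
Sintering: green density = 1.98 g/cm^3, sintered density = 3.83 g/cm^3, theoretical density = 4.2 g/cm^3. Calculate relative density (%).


Relative = 3.83 / 4.2 * 100 = 91.2%

91.2


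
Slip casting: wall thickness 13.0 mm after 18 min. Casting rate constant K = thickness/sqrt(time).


K = 13.0 / sqrt(18) = 13.0 / 4.2426 = 3.064 mm/min^0.5

3.064


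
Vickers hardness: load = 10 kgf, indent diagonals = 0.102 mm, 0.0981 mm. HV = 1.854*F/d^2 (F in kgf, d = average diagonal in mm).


d_avg = (0.102+0.0981)/2 = 0.10005 mm
HV = 1.854*10/0.10005^2 = 1852

1852


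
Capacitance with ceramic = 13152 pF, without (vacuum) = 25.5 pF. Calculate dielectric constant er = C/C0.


er = 13152 / 25.5 = 515.76

515.76


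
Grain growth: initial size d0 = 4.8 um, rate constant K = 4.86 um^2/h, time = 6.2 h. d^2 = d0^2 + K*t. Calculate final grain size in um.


d^2 = 4.8^2 + 4.86*6.2 = 53.172
d = sqrt(53.172) = 7.29 um

7.29


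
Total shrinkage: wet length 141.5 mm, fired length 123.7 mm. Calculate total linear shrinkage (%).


TS = (141.5 - 123.7) / 141.5 * 100 = 12.58%

12.58


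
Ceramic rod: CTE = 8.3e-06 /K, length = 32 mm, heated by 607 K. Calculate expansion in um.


dL = 8.3e-06 * 32 * 607 * 1000 = 161.219 um

161.219


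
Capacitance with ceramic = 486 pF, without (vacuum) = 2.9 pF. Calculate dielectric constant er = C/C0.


er = 486 / 2.9 = 167.59

167.59


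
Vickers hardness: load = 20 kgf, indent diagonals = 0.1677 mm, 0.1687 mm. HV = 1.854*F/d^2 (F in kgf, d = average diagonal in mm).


d_avg = (0.1677+0.1687)/2 = 0.1682 mm
HV = 1.854*20/0.1682^2 = 1311

1311


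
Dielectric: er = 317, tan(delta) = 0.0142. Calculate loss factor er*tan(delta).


Loss = 317 * 0.0142 = 4.501

4.501


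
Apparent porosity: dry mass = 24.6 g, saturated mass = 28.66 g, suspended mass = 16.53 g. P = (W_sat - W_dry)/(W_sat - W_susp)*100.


P = (28.66 - 24.6) / (28.66 - 16.53) * 100 = 4.06 / 12.13 * 100 = 33.5%

33.5


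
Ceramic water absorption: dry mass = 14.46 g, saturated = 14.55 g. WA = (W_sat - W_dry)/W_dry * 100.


WA = (14.55 - 14.46) / 14.46 * 100 = 0.62%

0.62


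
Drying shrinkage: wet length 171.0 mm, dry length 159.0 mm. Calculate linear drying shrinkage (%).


DS = (171.0 - 159.0) / 171.0 * 100 = 7.02%

7.02


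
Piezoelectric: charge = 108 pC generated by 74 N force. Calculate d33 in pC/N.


d33 = 108 / 74 = 1.5 pC/N

1.5


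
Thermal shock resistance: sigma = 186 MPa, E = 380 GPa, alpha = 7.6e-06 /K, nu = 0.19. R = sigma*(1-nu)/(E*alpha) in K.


R = 186*(1-0.19)/(380*1000*7.6e-06) = 52 K

52


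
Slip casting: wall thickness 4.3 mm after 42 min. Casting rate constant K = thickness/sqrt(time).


K = 4.3 / sqrt(42) = 4.3 / 6.4807 = 0.664 mm/min^0.5

0.664


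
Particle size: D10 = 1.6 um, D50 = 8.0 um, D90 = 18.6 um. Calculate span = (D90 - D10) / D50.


Span = (18.6 - 1.6) / 8.0 = 17.0 / 8.0 = 2.125

2.125


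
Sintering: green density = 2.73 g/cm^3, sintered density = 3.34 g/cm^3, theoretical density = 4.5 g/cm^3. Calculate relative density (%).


Relative = 3.34 / 4.5 * 100 = 74.2%

74.2


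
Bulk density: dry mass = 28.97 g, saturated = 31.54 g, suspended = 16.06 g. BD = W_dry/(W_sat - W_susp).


BD = 28.97 / (31.54 - 16.06) = 28.97 / 15.48 = 1.871 g/cm^3

1.871


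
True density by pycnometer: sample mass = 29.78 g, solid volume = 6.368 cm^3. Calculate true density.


TD = 29.78 / 6.368 = 4.677 g/cm^3

4.677


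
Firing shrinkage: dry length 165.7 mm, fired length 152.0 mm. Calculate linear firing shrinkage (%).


FS = (165.7 - 152.0) / 165.7 * 100 = 8.27%

8.27


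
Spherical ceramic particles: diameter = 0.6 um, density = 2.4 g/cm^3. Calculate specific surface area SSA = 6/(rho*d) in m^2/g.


SSA = 6 / (2.4 * 0.6) = 4.167 m^2/g

4.167


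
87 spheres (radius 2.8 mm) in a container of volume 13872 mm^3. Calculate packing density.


V_sphere = 4/3*pi*2.8^3 = 91.9523 mm^3
Total V = 87*91.9523 = 7999.8501 mm^3
PD = 7999.8501 / 13872 = 0.577

0.577


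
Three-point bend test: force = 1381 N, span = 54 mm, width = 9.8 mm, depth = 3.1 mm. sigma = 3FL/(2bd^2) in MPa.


sigma = 3*1381*54/(2*9.8*3.1^2) = 1187.8 MPa

1187.8


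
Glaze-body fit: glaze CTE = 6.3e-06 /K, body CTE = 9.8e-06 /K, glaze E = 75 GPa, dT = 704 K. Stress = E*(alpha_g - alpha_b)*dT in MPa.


Stress = 75*1000*(6.3e-06 - 9.8e-06)*704 = -184.8 MPa

-184.8


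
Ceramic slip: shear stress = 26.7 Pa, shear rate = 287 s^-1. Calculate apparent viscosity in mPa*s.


eta = tau/gamma * 1000 = 26.7/287 * 1000 = 93.0 mPa*s

93.0


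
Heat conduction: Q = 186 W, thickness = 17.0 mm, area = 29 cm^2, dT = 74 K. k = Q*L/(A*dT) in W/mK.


k = 186*17.0/1000/(29/10000*74) = 14.73 W/mK

14.73


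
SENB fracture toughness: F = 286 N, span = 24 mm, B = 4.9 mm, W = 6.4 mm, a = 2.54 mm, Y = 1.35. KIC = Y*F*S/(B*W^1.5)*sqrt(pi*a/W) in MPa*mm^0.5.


KIC = 1.35*286*24/(4.9*6.4^1.5)*sqrt(pi*2.54/6.4) = 130.42

130.42


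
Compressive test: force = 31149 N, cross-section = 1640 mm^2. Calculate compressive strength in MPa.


CS = 31149 / 1640 = 19.0 MPa

19.0


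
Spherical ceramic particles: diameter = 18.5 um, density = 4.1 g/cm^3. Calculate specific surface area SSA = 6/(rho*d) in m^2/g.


SSA = 6 / (4.1 * 18.5) = 0.079 m^2/g

0.079


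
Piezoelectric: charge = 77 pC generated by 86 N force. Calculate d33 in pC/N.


d33 = 77 / 86 = 0.9 pC/N

0.9


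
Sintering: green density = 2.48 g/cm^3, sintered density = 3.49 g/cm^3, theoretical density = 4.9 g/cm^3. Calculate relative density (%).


Relative = 3.49 / 4.9 * 100 = 71.2%

71.2


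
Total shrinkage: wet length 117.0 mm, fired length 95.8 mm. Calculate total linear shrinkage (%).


TS = (117.0 - 95.8) / 117.0 * 100 = 18.12%

18.12


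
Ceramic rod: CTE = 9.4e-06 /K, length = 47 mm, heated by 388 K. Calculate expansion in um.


dL = 9.4e-06 * 47 * 388 * 1000 = 171.418 um

171.418


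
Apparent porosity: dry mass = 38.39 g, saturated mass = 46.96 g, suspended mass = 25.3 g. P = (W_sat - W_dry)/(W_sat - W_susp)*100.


P = (46.96 - 38.39) / (46.96 - 25.3) * 100 = 8.57 / 21.66 * 100 = 39.6%

39.6


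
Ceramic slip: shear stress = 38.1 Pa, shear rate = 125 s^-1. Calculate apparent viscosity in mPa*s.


eta = tau/gamma * 1000 = 38.1/125 * 1000 = 304.8 mPa*s

304.8


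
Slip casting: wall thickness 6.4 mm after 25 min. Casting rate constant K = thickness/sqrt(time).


K = 6.4 / sqrt(25) = 6.4 / 5.0 = 1.28 mm/min^0.5

1.28


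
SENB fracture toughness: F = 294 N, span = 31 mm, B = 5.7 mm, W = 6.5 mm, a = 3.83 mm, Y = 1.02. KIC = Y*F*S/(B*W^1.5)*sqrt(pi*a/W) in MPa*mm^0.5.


KIC = 1.02*294*31/(5.7*6.5^1.5)*sqrt(pi*3.83/6.5) = 133.9

133.9


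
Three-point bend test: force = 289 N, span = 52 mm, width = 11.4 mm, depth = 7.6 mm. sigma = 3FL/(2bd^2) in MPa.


sigma = 3*289*52/(2*11.4*7.6^2) = 34.2 MPa

34.2


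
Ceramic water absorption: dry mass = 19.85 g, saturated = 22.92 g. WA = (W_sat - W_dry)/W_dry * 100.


WA = (22.92 - 19.85) / 19.85 * 100 = 15.47%

15.47


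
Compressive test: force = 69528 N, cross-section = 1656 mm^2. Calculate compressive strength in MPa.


CS = 69528 / 1656 = 42.0 MPa

42.0


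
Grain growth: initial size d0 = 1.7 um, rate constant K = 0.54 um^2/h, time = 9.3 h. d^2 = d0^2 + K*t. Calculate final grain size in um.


d^2 = 1.7^2 + 0.54*9.3 = 7.912
d = sqrt(7.912) = 2.81 um

2.81


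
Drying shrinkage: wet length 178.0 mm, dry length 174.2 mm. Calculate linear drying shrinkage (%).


DS = (178.0 - 174.2) / 178.0 * 100 = 2.13%

2.13


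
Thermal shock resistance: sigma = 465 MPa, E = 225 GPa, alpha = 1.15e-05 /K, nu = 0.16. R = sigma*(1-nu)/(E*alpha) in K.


R = 465*(1-0.16)/(225*1000*1.15e-05) = 151 K

151


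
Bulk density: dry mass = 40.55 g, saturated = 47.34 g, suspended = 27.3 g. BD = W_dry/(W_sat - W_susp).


BD = 40.55 / (47.34 - 27.3) = 40.55 / 20.04 = 2.023 g/cm^3

2.023


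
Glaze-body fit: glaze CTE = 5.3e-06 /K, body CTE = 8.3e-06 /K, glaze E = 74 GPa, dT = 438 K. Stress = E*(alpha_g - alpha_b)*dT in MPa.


Stress = 74*1000*(5.3e-06 - 8.3e-06)*438 = -97.2 MPa

-97.2


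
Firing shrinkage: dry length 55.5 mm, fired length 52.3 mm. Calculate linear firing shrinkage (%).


FS = (55.5 - 52.3) / 55.5 * 100 = 5.77%

5.77


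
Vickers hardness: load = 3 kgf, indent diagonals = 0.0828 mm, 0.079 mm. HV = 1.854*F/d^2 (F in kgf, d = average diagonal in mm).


d_avg = (0.0828+0.079)/2 = 0.0809 mm
HV = 1.854*3/0.0809^2 = 850

850


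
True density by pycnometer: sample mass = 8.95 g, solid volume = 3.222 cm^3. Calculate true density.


TD = 8.95 / 3.222 = 2.778 g/cm^3

2.778


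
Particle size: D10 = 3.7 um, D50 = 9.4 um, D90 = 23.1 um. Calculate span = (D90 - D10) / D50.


Span = (23.1 - 3.7) / 9.4 = 19.4 / 9.4 = 2.064

2.064


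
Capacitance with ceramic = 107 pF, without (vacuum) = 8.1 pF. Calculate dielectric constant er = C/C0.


er = 107 / 8.1 = 13.21

13.21


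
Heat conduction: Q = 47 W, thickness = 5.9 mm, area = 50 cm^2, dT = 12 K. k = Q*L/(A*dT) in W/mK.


k = 47*5.9/1000/(50/10000*12) = 4.62 W/mK

4.62


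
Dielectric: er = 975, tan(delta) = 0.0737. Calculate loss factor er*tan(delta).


Loss = 975 * 0.0737 = 71.858

71.858


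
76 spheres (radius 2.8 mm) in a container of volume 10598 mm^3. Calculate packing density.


V_sphere = 4/3*pi*2.8^3 = 91.9523 mm^3
Total V = 76*91.9523 = 6988.3748 mm^3
PD = 6988.3748 / 10598 = 0.659

0.659


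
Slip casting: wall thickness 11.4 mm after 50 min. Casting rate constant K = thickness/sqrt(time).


K = 11.4 / sqrt(50) = 11.4 / 7.0711 = 1.612 mm/min^0.5

1.612


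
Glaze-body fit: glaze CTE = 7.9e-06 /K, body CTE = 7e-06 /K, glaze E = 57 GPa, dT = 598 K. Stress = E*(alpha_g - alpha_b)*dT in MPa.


Stress = 57*1000*(7.9e-06 - 7e-06)*598 = 30.7 MPa

30.7


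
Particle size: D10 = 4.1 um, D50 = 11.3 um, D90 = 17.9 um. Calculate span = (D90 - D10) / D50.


Span = (17.9 - 4.1) / 11.3 = 13.8 / 11.3 = 1.221

1.221


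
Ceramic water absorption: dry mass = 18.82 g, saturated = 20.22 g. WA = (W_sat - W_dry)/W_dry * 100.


WA = (20.22 - 18.82) / 18.82 * 100 = 7.44%

7.44


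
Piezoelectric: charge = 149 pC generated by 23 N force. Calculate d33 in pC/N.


d33 = 149 / 23 = 6.5 pC/N

6.5


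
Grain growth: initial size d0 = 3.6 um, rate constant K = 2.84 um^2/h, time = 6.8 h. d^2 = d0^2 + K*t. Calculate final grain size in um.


d^2 = 3.6^2 + 2.84*6.8 = 32.272
d = sqrt(32.272) = 5.68 um

5.68


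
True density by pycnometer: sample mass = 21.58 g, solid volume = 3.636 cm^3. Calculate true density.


TD = 21.58 / 3.636 = 5.935 g/cm^3

5.935


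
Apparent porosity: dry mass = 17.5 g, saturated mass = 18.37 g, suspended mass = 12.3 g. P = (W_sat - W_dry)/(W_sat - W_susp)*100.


P = (18.37 - 17.5) / (18.37 - 12.3) * 100 = 0.87 / 6.07 * 100 = 14.3%

14.3


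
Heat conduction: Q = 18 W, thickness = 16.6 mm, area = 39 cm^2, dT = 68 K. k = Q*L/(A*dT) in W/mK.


k = 18*16.6/1000/(39/10000*68) = 1.13 W/mK

1.13


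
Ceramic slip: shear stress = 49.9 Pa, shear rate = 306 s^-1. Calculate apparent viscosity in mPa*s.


eta = tau/gamma * 1000 = 49.9/306 * 1000 = 163.1 mPa*s

163.1


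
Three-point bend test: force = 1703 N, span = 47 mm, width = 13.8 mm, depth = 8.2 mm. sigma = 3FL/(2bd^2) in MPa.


sigma = 3*1703*47/(2*13.8*8.2^2) = 129.4 MPa

129.4


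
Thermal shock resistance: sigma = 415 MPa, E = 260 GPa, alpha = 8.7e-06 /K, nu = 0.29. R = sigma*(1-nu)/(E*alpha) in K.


R = 415*(1-0.29)/(260*1000*8.7e-06) = 130 K

130


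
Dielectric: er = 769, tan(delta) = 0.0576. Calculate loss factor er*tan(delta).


Loss = 769 * 0.0576 = 44.294

44.294


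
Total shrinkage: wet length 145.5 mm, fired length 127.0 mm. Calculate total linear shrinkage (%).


TS = (145.5 - 127.0) / 145.5 * 100 = 12.71%

12.71


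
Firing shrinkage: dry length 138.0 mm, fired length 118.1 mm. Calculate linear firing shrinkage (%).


FS = (138.0 - 118.1) / 138.0 * 100 = 14.42%

14.42


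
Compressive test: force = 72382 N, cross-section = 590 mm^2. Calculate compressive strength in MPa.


CS = 72382 / 590 = 122.7 MPa

122.7


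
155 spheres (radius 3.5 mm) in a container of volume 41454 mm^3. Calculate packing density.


V_sphere = 4/3*pi*3.5^3 = 179.5944 mm^3
Total V = 155*179.5944 = 27837.132 mm^3
PD = 27837.132 / 41454 = 0.672

0.672


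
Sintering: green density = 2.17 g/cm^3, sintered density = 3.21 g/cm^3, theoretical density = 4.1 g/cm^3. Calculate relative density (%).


Relative = 3.21 / 4.1 * 100 = 78.3%

78.3


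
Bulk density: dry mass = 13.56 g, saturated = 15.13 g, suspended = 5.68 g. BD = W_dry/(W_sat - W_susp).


BD = 13.56 / (15.13 - 5.68) = 13.56 / 9.45 = 1.435 g/cm^3

1.435


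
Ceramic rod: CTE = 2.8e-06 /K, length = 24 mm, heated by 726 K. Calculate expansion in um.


dL = 2.8e-06 * 24 * 726 * 1000 = 48.787 um

48.787


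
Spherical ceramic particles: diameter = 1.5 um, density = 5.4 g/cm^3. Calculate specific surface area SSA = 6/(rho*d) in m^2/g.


SSA = 6 / (5.4 * 1.5) = 0.741 m^2/g

0.741


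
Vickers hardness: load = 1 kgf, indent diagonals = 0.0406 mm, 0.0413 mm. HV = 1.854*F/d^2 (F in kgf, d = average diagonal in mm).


d_avg = (0.0406+0.0413)/2 = 0.04095 mm
HV = 1.854*1/0.04095^2 = 1106

1106


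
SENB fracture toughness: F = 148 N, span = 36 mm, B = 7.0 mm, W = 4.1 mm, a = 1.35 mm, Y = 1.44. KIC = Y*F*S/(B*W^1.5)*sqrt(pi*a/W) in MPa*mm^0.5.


KIC = 1.44*148*36/(7.0*4.1^1.5)*sqrt(pi*1.35/4.1) = 134.28

134.28


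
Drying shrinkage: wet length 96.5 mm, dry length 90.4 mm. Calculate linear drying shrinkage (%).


DS = (96.5 - 90.4) / 96.5 * 100 = 6.32%

6.32


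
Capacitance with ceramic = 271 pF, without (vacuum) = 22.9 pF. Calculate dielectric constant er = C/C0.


er = 271 / 22.9 = 11.83

11.83


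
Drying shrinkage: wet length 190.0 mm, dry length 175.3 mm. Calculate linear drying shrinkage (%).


DS = (190.0 - 175.3) / 190.0 * 100 = 7.74%

7.74


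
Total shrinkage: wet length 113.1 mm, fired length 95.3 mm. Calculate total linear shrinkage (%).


TS = (113.1 - 95.3) / 113.1 * 100 = 15.74%

15.74


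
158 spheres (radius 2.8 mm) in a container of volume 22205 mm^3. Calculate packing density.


V_sphere = 4/3*pi*2.8^3 = 91.9523 mm^3
Total V = 158*91.9523 = 14528.4634 mm^3
PD = 14528.4634 / 22205 = 0.654

0.654


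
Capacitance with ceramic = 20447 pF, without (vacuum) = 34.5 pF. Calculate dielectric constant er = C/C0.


er = 20447 / 34.5 = 592.67

592.67


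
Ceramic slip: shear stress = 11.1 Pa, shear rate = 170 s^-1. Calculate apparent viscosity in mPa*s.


eta = tau/gamma * 1000 = 11.1/170 * 1000 = 65.3 mPa*s

65.3


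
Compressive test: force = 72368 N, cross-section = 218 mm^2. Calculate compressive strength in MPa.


CS = 72368 / 218 = 332.0 MPa

332.0


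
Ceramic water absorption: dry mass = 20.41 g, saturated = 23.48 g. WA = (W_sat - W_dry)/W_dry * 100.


WA = (23.48 - 20.41) / 20.41 * 100 = 15.04%

15.04


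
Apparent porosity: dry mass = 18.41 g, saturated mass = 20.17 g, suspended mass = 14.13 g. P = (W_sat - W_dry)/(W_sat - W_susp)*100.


P = (20.17 - 18.41) / (20.17 - 14.13) * 100 = 1.76 / 6.04 * 100 = 29.1%

29.1


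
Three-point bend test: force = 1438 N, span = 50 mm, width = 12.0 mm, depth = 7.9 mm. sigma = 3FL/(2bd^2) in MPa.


sigma = 3*1438*50/(2*12.0*7.9^2) = 144.0 MPa

144.0


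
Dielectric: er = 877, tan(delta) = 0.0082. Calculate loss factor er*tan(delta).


Loss = 877 * 0.0082 = 7.191

7.191


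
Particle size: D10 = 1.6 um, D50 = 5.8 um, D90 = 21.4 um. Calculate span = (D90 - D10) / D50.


Span = (21.4 - 1.6) / 5.8 = 19.8 / 5.8 = 3.414

3.414


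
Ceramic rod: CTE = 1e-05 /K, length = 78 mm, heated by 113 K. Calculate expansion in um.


dL = 1e-05 * 78 * 113 * 1000 = 88.14 um

88.14


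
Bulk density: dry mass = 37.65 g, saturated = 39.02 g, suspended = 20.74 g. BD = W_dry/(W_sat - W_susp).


BD = 37.65 / (39.02 - 20.74) = 37.65 / 18.28 = 2.06 g/cm^3

2.06


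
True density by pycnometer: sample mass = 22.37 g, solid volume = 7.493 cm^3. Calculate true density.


TD = 22.37 / 7.493 = 2.985 g/cm^3

2.985


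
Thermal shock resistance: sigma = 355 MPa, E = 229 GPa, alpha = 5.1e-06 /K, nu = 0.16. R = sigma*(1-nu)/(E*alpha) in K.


R = 355*(1-0.16)/(229*1000*5.1e-06) = 255 K

255


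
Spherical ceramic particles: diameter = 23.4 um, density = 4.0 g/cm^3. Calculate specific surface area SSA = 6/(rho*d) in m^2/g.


SSA = 6 / (4.0 * 23.4) = 0.064 m^2/g

0.064


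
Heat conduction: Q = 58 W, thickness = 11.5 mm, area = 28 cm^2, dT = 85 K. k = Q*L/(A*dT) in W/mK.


k = 58*11.5/1000/(28/10000*85) = 2.8 W/mK

2.8


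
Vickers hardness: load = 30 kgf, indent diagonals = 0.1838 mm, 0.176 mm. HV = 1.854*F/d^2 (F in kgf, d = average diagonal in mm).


d_avg = (0.1838+0.176)/2 = 0.1799 mm
HV = 1.854*30/0.1799^2 = 1719

1719


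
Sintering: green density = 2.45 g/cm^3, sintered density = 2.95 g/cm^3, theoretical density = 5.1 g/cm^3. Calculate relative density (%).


Relative = 2.95 / 5.1 * 100 = 57.8%

57.8


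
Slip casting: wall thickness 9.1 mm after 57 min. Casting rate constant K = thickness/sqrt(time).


K = 9.1 / sqrt(57) = 9.1 / 7.5498 = 1.205 mm/min^0.5

1.205


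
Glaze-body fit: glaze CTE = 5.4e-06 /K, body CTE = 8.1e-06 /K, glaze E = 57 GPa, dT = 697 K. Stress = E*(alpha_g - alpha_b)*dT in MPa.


Stress = 57*1000*(5.4e-06 - 8.1e-06)*697 = -107.3 MPa

-107.3


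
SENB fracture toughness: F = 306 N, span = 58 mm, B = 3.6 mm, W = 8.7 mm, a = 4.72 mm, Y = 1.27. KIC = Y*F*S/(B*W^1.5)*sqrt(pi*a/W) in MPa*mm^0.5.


KIC = 1.27*306*58/(3.6*8.7^1.5)*sqrt(pi*4.72/8.7) = 318.54

318.54
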